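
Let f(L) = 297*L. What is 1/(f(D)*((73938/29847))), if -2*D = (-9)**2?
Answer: -9949/296454411 ≈ -3.3560e-5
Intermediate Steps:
D = -81/2 (D = -1/2*(-9)**2 = -1/2*81 = -81/2 ≈ -40.500)
1/(f(D)*((73938/29847))) = 1/(((297*(-81/2)))*((73938/29847))) = 1/((-24057/2)*((73938*(1/29847)))) = -2/(24057*24646/9949) = -2/24057*9949/24646 = -9949/296454411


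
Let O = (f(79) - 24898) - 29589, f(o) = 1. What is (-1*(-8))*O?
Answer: -435888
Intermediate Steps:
O = -54486 (O = (1 - 24898) - 29589 = -24897 - 29589 = -54486)
(-1*(-8))*O = -1*(-8)*(-54486) = 8*(-54486) = -435888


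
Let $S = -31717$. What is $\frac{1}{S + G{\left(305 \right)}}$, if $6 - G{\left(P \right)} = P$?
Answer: $- \frac{1}{32016} \approx -3.1234 \cdot 10^{-5}$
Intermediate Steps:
$G{\left(P \right)} = 6 - P$
$\frac{1}{S + G{\left(305 \right)}} = \frac{1}{-31717 + \left(6 - 305\right)} = \frac{1}{-31717 - 299} = \frac{1}{-32016} = - \frac{1}{32016}$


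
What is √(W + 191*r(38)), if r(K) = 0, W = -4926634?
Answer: I*√4926634 ≈ 2219.6*I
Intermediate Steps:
√(W + 191*r(38)) = √(-4926634 + 191*0) = √(-4926634 + 0) = √(-4926634) = I*√4926634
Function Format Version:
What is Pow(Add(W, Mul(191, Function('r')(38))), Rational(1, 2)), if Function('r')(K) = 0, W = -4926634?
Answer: Mul(I, Pow(4926634, Rational(1, 2))) ≈ Mul(2219.6, I)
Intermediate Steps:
Pow(Add(W, Mul(191, Function('r')(38))), Rational(1, 2)) = Pow(Add(-4926634, Mul(191, 0)), Rational(1, 2)) = Pow(Add(-4926634, 0), Rational(1, 2)) = Pow(-4926634, Rational(1, 2)) = Mul(I, Pow(4926634, Rational(1, 2)))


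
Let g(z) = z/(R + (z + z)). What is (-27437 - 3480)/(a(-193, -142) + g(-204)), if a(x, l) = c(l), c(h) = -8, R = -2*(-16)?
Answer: 2906198/701 ≈ 4145.8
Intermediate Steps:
R = 32
g(z) = z/(32 + 2*z) (g(z) = z/(32 + (z + z)) = z/(32 + 2*z))
a(x, l) = -8
(-27437 - 3480)/(a(-193, -142) + g(-204)) = (-27437 - 3480)/(-8 + (1/2)*(-204)/(16 - 204)) = -30917/(-8 + (1/2)*(-204)/(-188)) = -30917/(-8 + (1/2)*(-204)*(-1/188)) = -30917/(-8 + 51/94) = -30917/(-701/94) = -30917*(-94/701) = 2906198/701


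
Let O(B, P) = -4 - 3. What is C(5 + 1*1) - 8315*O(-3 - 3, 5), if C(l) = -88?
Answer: 58117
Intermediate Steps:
O(B, P) = -7
C(5 + 1*1) - 8315*O(-3 - 3, 5) = -88 - 8315*(-7) = -88 + 58205 = 58117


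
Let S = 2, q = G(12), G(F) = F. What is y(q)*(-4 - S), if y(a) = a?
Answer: -72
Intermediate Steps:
q = 12
y(q)*(-4 - S) = 12*(-4 - 1*2) = 12*(-4 - 2) = 12*(-6) = -72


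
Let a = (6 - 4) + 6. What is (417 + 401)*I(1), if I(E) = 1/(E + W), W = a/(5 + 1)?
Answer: 2454/7 ≈ 350.57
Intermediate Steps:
a = 8 (a = 2 + 6 = 8)
W = 4/3 (W = 8/(5 + 1) = 8/6 = 8*(1/6) = 4/3 ≈ 1.3333)
I(E) = 1/(4/3 + E) (I(E) = 1/(E + 4/3) = 1/(4/3 + E))
(417 + 401)*I(1) = (417 + 401)*(3/(4 + 3*1)) = 818*(3/(4 + 3)) = 818*(3/7) = 2454/7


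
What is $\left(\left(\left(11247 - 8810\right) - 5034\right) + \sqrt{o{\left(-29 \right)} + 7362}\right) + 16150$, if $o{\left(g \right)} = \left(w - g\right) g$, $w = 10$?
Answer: $13553 + \sqrt{6231} \approx 13632.0$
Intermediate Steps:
$o{\left(g \right)} = g \left(10 - g\right)$ ($o{\left(g \right)} = \left(10 - g\right) g = g \left(10 - g\right)$)
$\left(\left(\left(11247 - 8810\right) - 5034\right) + \sqrt{o{\left(-29 \right)} + 7362}\right) + 16150 = \left(\left(\left(11247 - 8810\right) - 5034\right) + \sqrt{- 29 \left(10 - -29\right) + 7362}\right) + 16150 = \left(\left(2437 - 5034\right) + \sqrt{- 29 \left(10 + 29\right) + 7362}\right) + 16150 = \left(-2597 + \sqrt{\left(-29\right) 39 + 7362}\right) + 16150 = \left(-2597 + \sqrt{-1131 + 7362}\right) + 16150 = \left(-2597 + \sqrt{6231}\right) + 16150 = 13553 + \sqrt{6231}$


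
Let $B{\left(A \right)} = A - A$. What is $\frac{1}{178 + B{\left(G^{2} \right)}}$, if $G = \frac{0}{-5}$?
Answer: $\frac{1}{178} \approx 0.005618$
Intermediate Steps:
$G = 0$ ($G = 0 \left(- \frac{1}{5}\right) = 0$)
$B{\left(A \right)} = 0$
$\frac{1}{178 + B{\left(G^{2} \right)}} = \frac{1}{178 + 0} = \frac{1}{178}$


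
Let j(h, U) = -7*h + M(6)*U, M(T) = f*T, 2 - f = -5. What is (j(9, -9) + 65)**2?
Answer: 141376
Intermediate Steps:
f = 7 (f = 2 - 1*(-5) = 2 + 5 = 7)
M(T) = 7*T
j(h, U) = -7*h + 42*U (j(h, U) = -7*h + (7*6)*U = -7*h + 42*U)
(j(9, -9) + 65)**2 = ((-7*9 + 42*(-9)) + 65)**2 = ((-63 - 378) + 65)**2 = (-441 + 65)**2 = (-376)**2 = 141376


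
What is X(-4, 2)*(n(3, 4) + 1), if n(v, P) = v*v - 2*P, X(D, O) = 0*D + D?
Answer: -8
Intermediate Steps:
X(D, O) = D (X(D, O) = 0 + D = D)
n(v, P) = v² - 2*P
X(-4, 2)*(n(3, 4) + 1) = -4*((3² - 2*4) + 1) = -4*((9 - 8) + 1) = -4*(1 + 1) = -4*2 = -8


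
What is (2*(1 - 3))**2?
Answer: 16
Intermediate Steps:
(2*(1 - 3))**2 = (2*(-2))**2 = (-4)**2 = 16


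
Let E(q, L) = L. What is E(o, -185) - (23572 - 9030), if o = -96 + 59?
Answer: -14727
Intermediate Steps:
o = -37
E(o, -185) - (23572 - 9030) = -185 - (23572 - 9030) = -185 - 1*14542 = -185 - 14542 = -14727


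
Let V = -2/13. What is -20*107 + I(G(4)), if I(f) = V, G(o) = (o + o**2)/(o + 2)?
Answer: -27822/13 ≈ -2140.2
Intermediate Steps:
G(o) = (o + o**2)/(2 + o)
V = -2/13 (V = -2*1/13 = -2/13 ≈ -0.15385)
I(f) = -2/13
-20*107 + I(G(4)) = -20*107 - 2/13 = -2140 - 2/13 = -27822/13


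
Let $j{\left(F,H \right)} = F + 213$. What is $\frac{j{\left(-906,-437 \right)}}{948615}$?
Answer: $- \frac{231}{316205} \approx -0.00073054$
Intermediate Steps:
$j{\left(F,H \right)} = 213 + F$
$\frac{j{\left(-906,-437 \right)}}{948615} = \frac{213 - 906}{948615} = \left(-693\right) \frac{1}{948615} = - \frac{231}{316205}$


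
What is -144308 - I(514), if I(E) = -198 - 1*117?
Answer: -143993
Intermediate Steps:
I(E) = -315 (I(E) = -198 - 117 = -315)
-144308 - I(514) = -144308 - 1*(-315) = -144308 + 315 = -143993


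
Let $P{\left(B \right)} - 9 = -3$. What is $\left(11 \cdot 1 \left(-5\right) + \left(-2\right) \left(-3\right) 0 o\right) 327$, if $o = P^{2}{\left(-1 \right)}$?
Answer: $-17985$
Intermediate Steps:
$P{\left(B \right)} = 6$ ($P{\left(B \right)} = 9 - 3 = 6$)
$o = 36$ ($o = 6^{2} = 36$)
$\left(11 \cdot 1 \left(-5\right) + \left(-2\right) \left(-3\right) 0 o\right) 327 = \left(11 \cdot 1 \left(-5\right) + \left(-2\right) \left(-3\right) 0 \cdot 36\right) 327 = \left(11 \left(-5\right) + 6 \cdot 0 \cdot 36\right) 327 = \left(-55 + 0 \cdot 36\right) 327 = \left(-55 + 0\right) 327 = \left(-55\right) 327 = -17985$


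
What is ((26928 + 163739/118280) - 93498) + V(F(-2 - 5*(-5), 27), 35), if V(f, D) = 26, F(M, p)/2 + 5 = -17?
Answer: -7870660581/118280 ≈ -66543.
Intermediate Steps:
F(M, p) = -44 (F(M, p) = -10 + 2*(-17) = -10 - 34 = -44)
((26928 + 163739/118280) - 93498) + V(F(-2 - 5*(-5), 27), 35) = ((26928 + 163739/118280) - 93498) + 26 = (3185207579/118280 - 93498) + 26 = -7873735861/118280 + 26 = -7870660581/118280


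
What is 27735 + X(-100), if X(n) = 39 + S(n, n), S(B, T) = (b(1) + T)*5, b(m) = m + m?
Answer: 27284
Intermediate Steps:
b(m) = 2*m
S(B, T) = 10 + 5*T (S(B, T) = (2*1 + T)*5 = (2 + T)*5 = 10 + 5*T)
X(n) = 49 + 5*n (X(n) = 39 + (10 + 5*n) = 49 + 5*n)
27735 + X(-100) = 27735 + (49 + 5*(-100)) = 27735 + (49 - 500) = 27735 - 451 = 27284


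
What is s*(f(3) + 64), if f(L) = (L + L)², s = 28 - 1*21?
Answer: 700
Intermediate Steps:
s = 7 (s = 28 - 21 = 7)
f(L) = 4*L² (f(L) = (2*L)² = 4*L²)
s*(f(3) + 64) = 7*(4*3² + 64) = 7*(4*9 + 64) = 7*(36 + 64) = 7*100 = 700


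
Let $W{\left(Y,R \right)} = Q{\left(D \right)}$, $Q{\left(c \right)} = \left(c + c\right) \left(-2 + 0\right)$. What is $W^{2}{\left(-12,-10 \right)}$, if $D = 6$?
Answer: $576$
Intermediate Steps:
$Q{\left(c \right)} = - 4 c$ ($Q{\left(c \right)} = 2 c \left(-2\right) = - 4 c$)
$W{\left(Y,R \right)} = -24$ ($W{\left(Y,R \right)} = \left(-4\right) 6 = -24$)
$W^{2}{\left(-12,-10 \right)} = \left(-24\right)^{2} = 576$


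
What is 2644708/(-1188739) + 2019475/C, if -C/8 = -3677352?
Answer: -75403549333703/34971293913024 ≈ -2.1562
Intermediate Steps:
C = 29418816 (C = -8*(-3677352) = 29418816)
2644708/(-1188739) + 2019475/C = 2644708/(-1188739) + 2019475/29418816 = 2644708*(-1/1188739) + 2019475*(1/29418816) = -2644708/1188739 + 2019475/29418816 = -75403549333703/34971293913024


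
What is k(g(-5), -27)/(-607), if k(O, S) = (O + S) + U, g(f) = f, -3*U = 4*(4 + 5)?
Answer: 44/607 ≈ 0.072488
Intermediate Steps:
U = -12 (U = -4*(4 + 5)/3 = -4*9/3 = -⅓*36 = -12)
k(O, S) = -12 + O + S (k(O, S) = (O + S) - 12 = -12 + O + S)
k(g(-5), -27)/(-607) = (-12 - 5 - 27)/(-607) = -44*(-1/607) = 44/607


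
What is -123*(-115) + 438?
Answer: 14583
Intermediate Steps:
-123*(-115) + 438 = 14145 + 438 = 14583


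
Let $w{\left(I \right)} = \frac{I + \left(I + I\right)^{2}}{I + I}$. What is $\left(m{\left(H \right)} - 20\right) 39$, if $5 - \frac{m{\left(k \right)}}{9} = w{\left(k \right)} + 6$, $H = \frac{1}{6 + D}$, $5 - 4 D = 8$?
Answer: $- \frac{20163}{14} \approx -1440.2$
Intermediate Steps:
$D = - \frac{3}{4}$ ($D = \frac{5}{4} - 2 = - \frac{3}{4} \approx -0.75$)
$w{\left(I \right)} = \frac{I + 4 I^{2}}{2 I}$ ($w{\left(I \right)} = \frac{I + \left(2 I\right)^{2}}{2 I} = \left(I + 4 I^{2}\right) \frac{1}{2 I} = \frac{I + 4 I^{2}}{2 I}$)
$H = \frac{4}{21}$ ($H = \frac{1}{6 - \frac{3}{4}} = \frac{1}{\frac{21}{4}} = \frac{4}{21} \approx 0.19048$)
$m{\left(k \right)} = - \frac{27}{2} - 18 k$ ($m{\left(k \right)} = 45 - 9 \left(\left(\frac{1}{2} + 2 k\right) + 6\right) = 45 - 9 \left(\frac{13}{2} + 2 k\right) = 45 - \left(\frac{117}{2} + 18 k\right) = - \frac{27}{2} - 18 k$)
$\left(m{\left(H \right)} - 20\right) 39 = \left(\left(- \frac{27}{2} - \frac{24}{7}\right) - 20\right) 39 = \left(- \frac{237}{14} - 20\right) 39 = \left(- \frac{517}{14}\right) 39 = - \frac{20163}{14}$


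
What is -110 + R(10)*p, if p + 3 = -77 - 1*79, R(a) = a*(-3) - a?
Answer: 6250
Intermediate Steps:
R(a) = -4*a (R(a) = -3*a - a = -4*a)
p = -159 (p = -3 + (-77 - 1*79) = -3 + (-77 - 79) = -3 - 156 = -159)
-110 + R(10)*p = -110 - 4*10*(-159) = -110 - 40*(-159) = -110 + 6360 = 6250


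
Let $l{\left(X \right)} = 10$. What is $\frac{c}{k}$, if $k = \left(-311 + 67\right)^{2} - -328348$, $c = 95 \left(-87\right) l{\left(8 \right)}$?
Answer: $- \frac{41325}{193942} \approx -0.21308$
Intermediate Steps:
$c = -82650$ ($c = 95 \left(-87\right) 10 = \left(-8265\right) 10 = -82650$)
$k = 387884$ ($k = \left(-244\right)^{2} + 328348 = 59536 + 328348 = 387884$)
$\frac{c}{k} = - \frac{82650}{387884} = \left(-82650\right) \frac{1}{387884} = - \frac{41325}{193942}$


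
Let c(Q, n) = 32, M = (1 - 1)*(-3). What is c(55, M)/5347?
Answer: 32/5347 ≈ 0.0059847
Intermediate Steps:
M = 0 (M = 0*(-3) = 0)
c(55, M)/5347 = 32/5347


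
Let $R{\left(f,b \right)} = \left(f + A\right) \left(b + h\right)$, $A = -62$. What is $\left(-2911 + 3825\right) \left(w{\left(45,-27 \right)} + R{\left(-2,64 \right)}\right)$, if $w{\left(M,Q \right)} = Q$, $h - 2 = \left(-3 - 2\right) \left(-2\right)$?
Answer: $-4470374$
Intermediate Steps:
$h = 12$ ($h = 2 + \left(-3 - 2\right) \left(-2\right) = 2 - -10 = 2 + 10 = 12$)
$R{\left(f,b \right)} = \left(-62 + f\right) \left(12 + b\right)$ ($R{\left(f,b \right)} = \left(f - 62\right) \left(b + 12\right) = \left(-62 + f\right) \left(12 + b\right)$)
$\left(-2911 + 3825\right) \left(w{\left(45,-27 \right)} + R{\left(-2,64 \right)}\right) = \left(-2911 + 3825\right) \left(-27 + \left(-744 - 3968 + 12 \left(-2\right) + 64 \left(-2\right)\right)\right) = 914 \left(-27 - 4864\right) = 914 \left(-4891\right) = -4470374$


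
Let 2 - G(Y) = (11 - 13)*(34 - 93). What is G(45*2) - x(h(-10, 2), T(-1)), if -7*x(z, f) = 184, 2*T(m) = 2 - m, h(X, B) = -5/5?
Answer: -628/7 ≈ -89.714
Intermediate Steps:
h(X, B) = -1 (h(X, B) = -5*1/5 = -1)
T(m) = 1 - m/2 (T(m) = (2 - m)/2 = 1 - m/2)
x(z, f) = -184/7 (x(z, f) = -1/7*184 = -184/7)
G(Y) = -116 (G(Y) = 2 - (11 - 13)*(34 - 93) = 2 - (-2)*(-59) = 2 - 1*118 = 2 - 118 = -116)
G(45*2) - x(h(-10, 2), T(-1)) = -116 - 1*(-184/7) = -116 + 184/7 = -628/7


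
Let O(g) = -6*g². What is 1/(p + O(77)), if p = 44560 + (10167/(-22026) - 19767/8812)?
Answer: 32348852/290599287481 ≈ 0.00011132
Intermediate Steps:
p = 1441377348529/32348852 (p = 44560 + (10167*(-1/22026) - 19767*1/8812) = 44560 + (-3389/7342 - 19767/8812) = 44560 - 87496591/32348852 = 1441377348529/32348852 ≈ 44557.)
1/(p + O(77)) = 1/(1441377348529/32348852 - 6*77²) = 1/(1441377348529/32348852 - 6*5929) = 1/(1441377348529/32348852 - 35574) = 1/(290599287481/32348852) = 32348852/290599287481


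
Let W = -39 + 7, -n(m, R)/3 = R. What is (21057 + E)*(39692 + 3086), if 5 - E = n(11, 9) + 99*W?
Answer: 1037665946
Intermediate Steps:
n(m, R) = -3*R
W = -32
E = 3200 (E = 5 - (-3*9 + 99*(-32)) = 5 - (-27 - 3168) = 5 - 1*(-3195) = 5 + 3195 = 3200)
(21057 + E)*(39692 + 3086) = (21057 + 3200)*(39692 + 3086) = 24257*42778 = 1037665946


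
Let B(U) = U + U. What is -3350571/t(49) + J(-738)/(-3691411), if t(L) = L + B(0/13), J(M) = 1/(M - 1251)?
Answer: -502053420617540/7342216479 ≈ -68379.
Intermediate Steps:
J(M) = 1/(-1251 + M)
B(U) = 2*U
t(L) = L (t(L) = L + 2*(0/13) = L + 2*(0*(1/13)) = L + 2*0 = L + 0 = L)
-3350571/t(49) + J(-738)/(-3691411) = -3350571/49 + 1/(-1251 - 738*(-3691411)) = -3350571*1/49 - 1/3691411/(-1989) = -68379 - 1/1989*(-1/3691411) = -68379 + 1/7342216479 = -502053420617540/7342216479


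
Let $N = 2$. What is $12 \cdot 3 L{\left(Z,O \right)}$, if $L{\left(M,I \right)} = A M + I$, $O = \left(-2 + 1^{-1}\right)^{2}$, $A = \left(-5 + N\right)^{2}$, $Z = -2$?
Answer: $-612$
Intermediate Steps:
$A = 9$ ($A = \left(-5 + 2\right)^{2} = \left(-3\right)^{2} = 9$)
$O = 1$ ($O = \left(-2 + 1\right)^{2} = \left(-1\right)^{2} = 1$)
$L{\left(M,I \right)} = I + 9 M$ ($L{\left(M,I \right)} = 9 M + I = I + 9 M$)
$12 \cdot 3 L{\left(Z,O \right)} = 12 \cdot 3 \left(1 + 9 \left(-2\right)\right) = 36 \left(1 - 18\right) = 36 \left(-17\right) = -612$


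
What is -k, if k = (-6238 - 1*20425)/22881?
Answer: 26663/22881 ≈ 1.1653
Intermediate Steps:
k = -26663/22881 (k = (-6238 - 20425)*(1/22881) = -26663*1/22881 = -26663/22881 ≈ -1.1653)
-k = -1*(-26663/22881) = 26663/22881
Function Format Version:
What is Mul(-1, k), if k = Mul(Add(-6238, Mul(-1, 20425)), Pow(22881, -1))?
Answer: Rational(26663, 22881) ≈ 1.1653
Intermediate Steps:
k = Rational(-26663, 22881) (k = Mul(Add(-6238, -20425), Rational(1, 22881)) = Mul(-26663, Rational(1, 22881)) = Rational(-26663, 22881) ≈ -1.1653)
Mul(-1, k) = Mul(-1, Rational(-26663, 22881)) = Rational(26663, 22881)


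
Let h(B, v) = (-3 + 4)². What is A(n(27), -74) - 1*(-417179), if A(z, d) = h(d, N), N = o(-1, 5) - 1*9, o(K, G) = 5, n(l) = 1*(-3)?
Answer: 417180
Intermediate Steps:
n(l) = -3
N = -4 (N = 5 - 1*9 = 5 - 9 = -4)
h(B, v) = 1 (h(B, v) = 1² = 1)
A(z, d) = 1
A(n(27), -74) - 1*(-417179) = 1 - 1*(-417179) = 1 + 417179 = 417180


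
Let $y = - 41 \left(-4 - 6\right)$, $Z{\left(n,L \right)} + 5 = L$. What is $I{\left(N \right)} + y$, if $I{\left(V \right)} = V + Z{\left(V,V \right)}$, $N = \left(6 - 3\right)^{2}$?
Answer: $423$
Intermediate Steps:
$Z{\left(n,L \right)} = -5 + L$
$N = 9$ ($N = 3^{2} = 9$)
$y = 410$ ($y = - 41 \left(-4 - 6\right) = \left(-41\right) \left(-10\right) = 410$)
$I{\left(V \right)} = -5 + 2 V$ ($I{\left(V \right)} = V + \left(-5 + V\right) = -5 + 2 V$)
$I{\left(N \right)} + y = \left(-5 + 2 \cdot 9\right) + 410 = \left(-5 + 18\right) + 410 = 13 + 410 = 423$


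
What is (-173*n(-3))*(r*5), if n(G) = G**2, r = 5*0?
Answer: 0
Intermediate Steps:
r = 0
(-173*n(-3))*(r*5) = (-173*(-3)**2)*(0*5) = -173*9*0 = -1557*0 = 0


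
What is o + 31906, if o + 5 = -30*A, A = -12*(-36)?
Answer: 18941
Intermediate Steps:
A = 432
o = -12965 (o = -5 - 30*432 = -5 - 12960 = -12965)
o + 31906 = -12965 + 31906 = 18941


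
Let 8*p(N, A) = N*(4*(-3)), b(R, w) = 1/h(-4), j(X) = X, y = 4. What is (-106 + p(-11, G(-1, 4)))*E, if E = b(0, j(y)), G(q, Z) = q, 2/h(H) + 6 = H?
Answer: 895/2 ≈ 447.50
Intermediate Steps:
h(H) = 2/(-6 + H)
b(R, w) = -5 (b(R, w) = 1/(2/(-6 - 4)) = 1/(2/(-10)) = 1/(2*(-1/10)) = 1/(-1/5) = -5)
E = -5
p(N, A) = -3*N/2 (p(N, A) = (N*(4*(-3)))/8 = (N*(-12))/8 = (-12*N)/8 = -3*N/2)
(-106 + p(-11, G(-1, 4)))*E = (-106 - 3/2*(-11))*(-5) = (-106 + 33/2)*(-5) = -179/2*(-5) = 895/2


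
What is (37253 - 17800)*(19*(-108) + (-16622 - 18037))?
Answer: -714139083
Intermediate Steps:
(37253 - 17800)*(19*(-108) + (-16622 - 18037)) = 19453*(-2052 - 34659) = 19453*(-36711) = -714139083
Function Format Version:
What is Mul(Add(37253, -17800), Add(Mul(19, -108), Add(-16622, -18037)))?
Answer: -714139083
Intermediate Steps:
Mul(Add(37253, -17800), Add(Mul(19, -108), Add(-16622, -18037))) = Mul(19453, Add(-2052, -34659)) = Mul(19453, -36711) = -714139083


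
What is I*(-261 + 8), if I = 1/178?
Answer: -253/178 ≈ -1.4213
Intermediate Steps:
I = 1/178 ≈ 0.0056180
I*(-261 + 8) = (-261 + 8)/178 = (1/178)*(-253) = -253/178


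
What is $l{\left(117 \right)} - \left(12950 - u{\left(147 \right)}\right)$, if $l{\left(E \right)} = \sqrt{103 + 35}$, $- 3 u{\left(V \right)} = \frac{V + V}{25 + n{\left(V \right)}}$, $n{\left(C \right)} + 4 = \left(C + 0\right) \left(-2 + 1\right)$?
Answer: $- \frac{116543}{9} + \sqrt{138} \approx -12937.0$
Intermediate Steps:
$n{\left(C \right)} = -4 - C$ ($n{\left(C \right)} = -4 + \left(C + 0\right) \left(-2 + 1\right) = -4 + C \left(-1\right) = -4 - C$)
$u{\left(V \right)} = - \frac{2 V}{3 \left(21 - V\right)}$ ($u{\left(V \right)} = - \frac{\left(V + V\right) \frac{1}{25 - \left(4 + V\right)}}{3} = - \frac{2 V \frac{1}{21 - V}}{3} = - \frac{2 V}{3 \left(21 - V\right)}$)
$l{\left(E \right)} = \sqrt{138}$
$l{\left(117 \right)} - \left(12950 - u{\left(147 \right)}\right) = \sqrt{138} - \left(12950 - \frac{2}{3} \cdot 147 \frac{1}{-21 + 147}\right) = \sqrt{138} - \left(12950 - \frac{2}{3} \cdot 147 \cdot \frac{1}{126}\right) = \sqrt{138} - \left(12950 - \frac{7}{9}\right) = \sqrt{138} - \frac{116543}{9} = - \frac{116543}{9} + \sqrt{138}$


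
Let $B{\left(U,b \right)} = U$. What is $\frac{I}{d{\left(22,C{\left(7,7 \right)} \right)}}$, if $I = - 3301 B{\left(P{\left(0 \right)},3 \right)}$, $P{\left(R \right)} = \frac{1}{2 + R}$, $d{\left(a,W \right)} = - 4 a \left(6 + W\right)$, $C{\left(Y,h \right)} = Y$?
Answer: $\frac{3301}{2288} \approx 1.4427$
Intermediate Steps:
$d{\left(a,W \right)} = - 4 a \left(6 + W\right)$
$I = - \frac{3301}{2}$ ($I = - \frac{3301}{2 + 0} = - \frac{3301}{2} \approx -1650.5$)
$\frac{I}{d{\left(22,C{\left(7,7 \right)} \right)}} = - \frac{3301}{2 \left(\left(-4\right) 22 \left(6 + 7\right)\right)} = - \frac{3301}{2 \left(\left(-4\right) 22 \cdot 13\right)} = - \frac{3301}{2 \left(-1144\right)} = \left(- \frac{3301}{2}\right) \left(- \frac{1}{1144}\right) = \frac{3301}{2288}$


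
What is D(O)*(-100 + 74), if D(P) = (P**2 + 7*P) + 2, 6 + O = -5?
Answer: -1196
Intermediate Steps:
O = -11 (O = -6 - 5 = -11)
D(P) = 2 + P**2 + 7*P
D(O)*(-100 + 74) = (2 + (-11)**2 + 7*(-11))*(-100 + 74) = (2 + 121 - 77)*(-26) = 46*(-26) = -1196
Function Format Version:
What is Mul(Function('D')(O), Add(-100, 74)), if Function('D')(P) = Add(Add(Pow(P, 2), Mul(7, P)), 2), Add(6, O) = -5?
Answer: -1196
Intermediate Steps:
O = -11 (O = Add(-6, -5) = -11)
Function('D')(P) = Add(2, Pow(P, 2), Mul(7, P))
Mul(Function('D')(O), Add(-100, 74)) = Mul(Add(2, Pow(-11, 2), Mul(7, -11)), Add(-100, 74)) = Mul(Add(2, 121, -77), -26) = Mul(46, -26) = -1196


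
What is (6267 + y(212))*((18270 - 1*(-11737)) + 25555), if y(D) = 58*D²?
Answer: 145184561678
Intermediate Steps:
(6267 + y(212))*((18270 - 1*(-11737)) + 25555) = (6267 + 58*212²)*((18270 - 1*(-11737)) + 25555) = (6267 + 58*44944)*((18270 + 11737) + 25555) = (6267 + 2606752)*(30007 + 25555) = 2613019*55562 = 145184561678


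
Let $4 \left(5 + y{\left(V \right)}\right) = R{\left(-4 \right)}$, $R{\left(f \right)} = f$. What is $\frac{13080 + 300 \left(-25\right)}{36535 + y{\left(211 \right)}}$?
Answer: $\frac{5580}{36529} \approx 0.15276$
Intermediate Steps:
$y{\left(V \right)} = -6$ ($y{\left(V \right)} = -5 + \frac{1}{4} \left(-4\right) = -5 - 1 = -6$)
$\frac{13080 + 300 \left(-25\right)}{36535 + y{\left(211 \right)}} = \frac{13080 + 300 \left(-25\right)}{36535 - 6} = \frac{13080 - 7500}{36529} = 5580 \cdot \frac{1}{36529} = \frac{5580}{36529}$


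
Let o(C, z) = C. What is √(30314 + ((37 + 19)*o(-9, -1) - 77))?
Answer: √29733 ≈ 172.43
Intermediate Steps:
√(30314 + ((37 + 19)*o(-9, -1) - 77)) = √(30314 + ((37 + 19)*(-9) - 77)) = √(30314 + (56*(-9) - 77)) = √(30314 + (-504 - 77)) = √(30314 - 581) = √29733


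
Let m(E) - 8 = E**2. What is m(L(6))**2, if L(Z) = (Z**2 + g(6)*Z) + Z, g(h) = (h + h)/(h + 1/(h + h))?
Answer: 239863647451024/28398241 ≈ 8.4464e+6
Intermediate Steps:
g(h) = 2*h/(h + 1/(2*h)) (g(h) = (2*h)/(h + 1/(2*h)) = 2*h/(h + 1/(2*h)))
L(Z) = Z**2 + 217*Z/73 (L(Z) = (Z**2 + (4*6**2/(1 + 2*6**2))*Z) + Z = (Z**2 + (4*36/(1 + 2*36))*Z) + Z = (Z**2 + (4*36/(1 + 72))*Z) + Z = (Z**2 + (4*36/73)*Z) + Z = (Z**2 + (4*36*(1/73))*Z) + Z = (Z**2 + 144*Z/73) + Z = Z**2 + 217*Z/73)
m(E) = 8 + E**2
m(L(6))**2 = (8 + ((1/73)*6*(217 + 73*6))**2)**2 = (8 + ((1/73)*6*(217 + 438))**2)**2 = (8 + ((1/73)*6*655)**2)**2 = (8 + (3930/73)**2)**2 = (8 + 15444900/5329)**2 = (15487532/5329)**2 = 239863647451024/28398241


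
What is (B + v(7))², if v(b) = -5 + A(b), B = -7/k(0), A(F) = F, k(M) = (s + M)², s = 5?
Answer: 1849/625 ≈ 2.9584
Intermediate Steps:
k(M) = (5 + M)²
B = -7/25 (B = -7/(5 + 0)² = -7/(5²) = -7/25 ≈ -0.28000)
v(b) = -5 + b
(B + v(7))² = (-7/25 + (-5 + 7))² = (-7/25 + 2)² = (43/25)² = 1849/625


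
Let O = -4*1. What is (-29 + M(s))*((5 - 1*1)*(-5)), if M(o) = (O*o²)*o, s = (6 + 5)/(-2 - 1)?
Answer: -90820/27 ≈ -3363.7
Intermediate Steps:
O = -4
s = -11/3 (s = 11/(-3) = 11*(-⅓) = -11/3 ≈ -3.6667)
M(o) = -4*o³ (M(o) = (-4*o²)*o = -4*o³)
(-29 + M(s))*((5 - 1*1)*(-5)) = (-29 - 4*(-11/3)³)*((5 - 1*1)*(-5)) = (-29 - 4*(-1331/27))*((5 - 1)*(-5)) = (-29 + 5324/27)*(4*(-5)) = (4541/27)*(-20) = -90820/27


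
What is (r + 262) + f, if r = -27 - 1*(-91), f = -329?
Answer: -3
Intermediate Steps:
r = 64 (r = -27 + 91 = 64)
(r + 262) + f = (64 + 262) - 329 = 326 - 329 = -3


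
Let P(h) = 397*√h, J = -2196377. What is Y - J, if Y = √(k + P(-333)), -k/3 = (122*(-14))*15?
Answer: 2196377 + √(76860 + 1191*I*√37) ≈ 2.1967e+6 + 13.051*I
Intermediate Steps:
k = 76860 (k = -3*122*(-14)*15 = -(-5124)*15 = -3*(-25620) = 76860)
Y = √(76860 + 1191*I*√37) (Y = √(76860 + 397*√(-333)) = √(76860 + 397*(3*I*√37)) = √(76860 + 1191*I*√37) ≈ 277.54 + 13.051*I)
Y - J = √(76860 + 1191*I*√37) - 1*(-2196377) = √(76860 + 1191*I*√37) + 2196377 = 2196377 + √(76860 + 1191*I*√37)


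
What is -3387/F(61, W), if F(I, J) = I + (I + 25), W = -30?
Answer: -1129/49 ≈ -23.041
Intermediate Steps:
F(I, J) = 25 + 2*I (F(I, J) = I + (25 + I) = 25 + 2*I)
-3387/F(61, W) = -3387/(25 + 2*61) = -3387/(25 + 122) = -3387/147 = -3387*1/147 = -1129/49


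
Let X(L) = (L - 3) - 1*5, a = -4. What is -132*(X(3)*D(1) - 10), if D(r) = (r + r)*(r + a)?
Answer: -2640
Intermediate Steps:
X(L) = -8 + L (X(L) = (-3 + L) - 5 = -8 + L)
D(r) = 2*r*(-4 + r) (D(r) = (r + r)*(r - 4) = (2*r)*(-4 + r) = 2*r*(-4 + r))
-132*(X(3)*D(1) - 10) = -132*((-8 + 3)*(2*1*(-4 + 1)) - 10) = -132*(-10*(-3) - 10) = -132*(-5*(-6) - 10) = -132*(30 - 10) = -132*20 = -2640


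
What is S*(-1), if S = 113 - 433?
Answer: 320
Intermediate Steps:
S = -320
S*(-1) = -320*(-1) = 320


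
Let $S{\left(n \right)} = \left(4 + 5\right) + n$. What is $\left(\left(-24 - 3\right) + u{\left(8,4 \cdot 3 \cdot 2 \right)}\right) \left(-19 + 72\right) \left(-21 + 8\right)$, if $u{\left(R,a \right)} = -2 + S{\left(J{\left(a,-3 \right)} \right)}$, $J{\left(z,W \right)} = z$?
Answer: $-2756$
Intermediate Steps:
$S{\left(n \right)} = 9 + n$
$u{\left(R,a \right)} = 7 + a$ ($u{\left(R,a \right)} = -2 + \left(9 + a\right) = 7 + a$)
$\left(\left(-24 - 3\right) + u{\left(8,4 \cdot 3 \cdot 2 \right)}\right) \left(-19 + 72\right) \left(-21 + 8\right) = \left(\left(-24 - 3\right) + \left(7 + 4 \cdot 3 \cdot 2\right)\right) \left(-19 + 72\right) \left(-21 + 8\right) = \left(-27 + \left(7 + 12 \cdot 2\right)\right) 53 \left(-13\right) = \left(-27 + \left(7 + 24\right)\right) \left(-689\right) = \left(-27 + 31\right) \left(-689\right) = 4 \left(-689\right) = -2756$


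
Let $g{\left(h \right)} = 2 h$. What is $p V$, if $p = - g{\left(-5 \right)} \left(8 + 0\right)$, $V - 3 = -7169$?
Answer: $-573280$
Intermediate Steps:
$V = -7166$ ($V = 3 - 7169 = -7166$)
$p = 80$ ($p = - 2 \left(-5\right) \left(8 + 0\right) = - \left(-10\right) 8 = \left(-1\right) \left(-80\right) = 80$)
$p V = 80 \left(-7166\right) = -573280$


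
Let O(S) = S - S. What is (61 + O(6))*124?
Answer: 7564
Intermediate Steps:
O(S) = 0
(61 + O(6))*124 = (61 + 0)*124 = 61*124 = 7564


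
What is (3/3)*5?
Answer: 5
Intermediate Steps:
(3/3)*5 = (3*(1/3))*5 = 1*5 = 5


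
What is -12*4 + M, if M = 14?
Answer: -34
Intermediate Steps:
-12*4 + M = -12*4 + 14 = -48 + 14 = -34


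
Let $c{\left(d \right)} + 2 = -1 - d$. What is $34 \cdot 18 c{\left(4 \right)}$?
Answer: $-4284$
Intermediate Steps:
$c{\left(d \right)} = -3 - d$ ($c{\left(d \right)} = -2 - \left(1 + d\right) = -3 - d$)
$34 \cdot 18 c{\left(4 \right)} = 34 \cdot 18 \left(-3 - 4\right) = 612 \left(-3 - 4\right) = 612 \left(-7\right) = -4284$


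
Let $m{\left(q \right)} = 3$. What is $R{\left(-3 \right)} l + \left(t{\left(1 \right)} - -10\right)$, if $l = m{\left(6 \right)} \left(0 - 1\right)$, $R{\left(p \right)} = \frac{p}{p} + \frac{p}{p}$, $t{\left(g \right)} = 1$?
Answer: $5$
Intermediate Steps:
$R{\left(p \right)} = 2$ ($R{\left(p \right)} = 1 + 1 = 2$)
$l = -3$ ($l = 3 \left(0 - 1\right) = 3 \left(-1\right) = -3$)
$R{\left(-3 \right)} l + \left(t{\left(1 \right)} - -10\right) = 2 \left(-3\right) + \left(1 - -10\right) = -6 + \left(1 + 10\right) = -6 + 11 = 5$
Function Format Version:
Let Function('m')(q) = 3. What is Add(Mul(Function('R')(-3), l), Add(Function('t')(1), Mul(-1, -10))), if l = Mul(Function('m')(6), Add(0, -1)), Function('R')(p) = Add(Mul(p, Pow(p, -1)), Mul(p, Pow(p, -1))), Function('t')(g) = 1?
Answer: 5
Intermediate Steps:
Function('R')(p) = 2 (Function('R')(p) = Add(1, 1) = 2)
l = -3 (l = Mul(3, Add(0, -1)) = Mul(3, -1) = -3)
Add(Mul(Function('R')(-3), l), Add(Function('t')(1), Mul(-1, -10))) = Add(Mul(2, -3), Add(1, Mul(-1, -10))) = Add(-6, Add(1, 10)) = Add(-6, 11) = 5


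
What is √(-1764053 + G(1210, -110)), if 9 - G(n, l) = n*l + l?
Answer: I*√1630834 ≈ 1277.0*I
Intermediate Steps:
G(n, l) = 9 - l - l*n (G(n, l) = 9 - (n*l + l) = 9 - (l*n + l) = 9 - (l + l*n) = 9 + (-l - l*n) = 9 - l - l*n)
√(-1764053 + G(1210, -110)) = √(-1764053 + (9 - 1*(-110) - 1*(-110)*1210)) = √(-1764053 + (9 + 110 + 133100)) = √(-1764053 + 133219) = √(-1630834) = I*√1630834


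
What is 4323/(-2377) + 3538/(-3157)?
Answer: -22057537/7504189 ≈ -2.9394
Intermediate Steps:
4323/(-2377) + 3538/(-3157) = 4323*(-1/2377) + 3538*(-1/3157) = -4323/2377 - 3538/3157 = -22057537/7504189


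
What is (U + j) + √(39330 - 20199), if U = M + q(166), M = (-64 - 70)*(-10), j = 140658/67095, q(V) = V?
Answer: 4818368/3195 + √19131 ≈ 1646.4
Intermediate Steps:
j = 6698/3195 (j = 140658*(1/67095) = 6698/3195 ≈ 2.0964)
M = 1340 (M = -134*(-10) = 1340)
U = 1506 (U = 1340 + 166 = 1506)
(U + j) + √(39330 - 20199) = (1506 + 6698/3195) + √(39330 - 20199) = 4818368/3195 + √19131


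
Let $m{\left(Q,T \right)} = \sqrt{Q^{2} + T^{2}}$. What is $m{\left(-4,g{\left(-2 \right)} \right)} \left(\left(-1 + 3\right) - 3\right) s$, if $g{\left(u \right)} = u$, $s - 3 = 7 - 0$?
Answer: $- 20 \sqrt{5} \approx -44.721$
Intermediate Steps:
$s = 10$ ($s = 3 + \left(7 - 0\right) = 3 + \left(7 + 0\right) = 3 + 7 = 10$)
$m{\left(-4,g{\left(-2 \right)} \right)} \left(\left(-1 + 3\right) - 3\right) s = \sqrt{\left(-4\right)^{2} + \left(-2\right)^{2}} \left(\left(-1 + 3\right) - 3\right) 10 = \sqrt{16 + 4} \left(2 - 3\right) 10 = \sqrt{20} \left(-1\right) 10 = 2 \sqrt{5} \left(-1\right) 10 = - 2 \sqrt{5} \cdot 10 = - 20 \sqrt{5}$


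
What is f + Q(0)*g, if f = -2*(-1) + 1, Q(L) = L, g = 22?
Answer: 3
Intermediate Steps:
f = 3 (f = 2 + 1 = 3)
f + Q(0)*g = 3 + 0*22 = 3 + 0 = 3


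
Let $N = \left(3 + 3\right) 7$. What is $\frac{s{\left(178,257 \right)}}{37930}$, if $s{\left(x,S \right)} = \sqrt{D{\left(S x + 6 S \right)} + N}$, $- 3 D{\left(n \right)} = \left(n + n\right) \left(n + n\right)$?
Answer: $\frac{i \sqrt{1073354358}}{22758} \approx 1.4396 i$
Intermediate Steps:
$N = 42$ ($N = 6 \cdot 7 = 42$)
$D{\left(n \right)} = - \frac{4 n^{2}}{3}$ ($D{\left(n \right)} = - \frac{\left(n + n\right) \left(n + n\right)}{3} = - \frac{2 n 2 n}{3} = - \frac{4 n^{2}}{3}$)
$s{\left(x,S \right)} = \sqrt{42 - \frac{4 \left(6 S + S x\right)^{2}}{3}}$ ($s{\left(x,S \right)} = \sqrt{- \frac{4 \left(S x + 6 S\right)^{2}}{3} + 42} = \sqrt{- \frac{4 \left(6 S + S x\right)^{2}}{3} + 42} = \sqrt{42 - \frac{4 \left(6 S + S x\right)^{2}}{3}}$)
$\frac{s{\left(178,257 \right)}}{37930} = \frac{\frac{1}{3} \sqrt{378 - 12 \cdot 257^{2} \left(6 + 178\right)^{2}}}{37930} = \frac{\sqrt{378 - 792588 \cdot 184^{2}}}{3} \cdot \frac{1}{37930} = \frac{\sqrt{378 - 792588 \cdot 33856}}{3} \cdot \frac{1}{37930} = \frac{\sqrt{378 - 26833859328}}{3} \cdot \frac{1}{37930} = \frac{\sqrt{-26833858950}}{3} \cdot \frac{1}{37930} = \frac{5 i \sqrt{1073354358}}{3} \cdot \frac{1}{37930} = \frac{i \sqrt{1073354358}}{22758}$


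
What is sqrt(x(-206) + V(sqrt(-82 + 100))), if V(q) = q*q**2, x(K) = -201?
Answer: sqrt(-201 + 54*sqrt(2)) ≈ 11.164*I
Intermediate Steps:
V(q) = q**3
sqrt(x(-206) + V(sqrt(-82 + 100))) = sqrt(-201 + (sqrt(-82 + 100))**3) = sqrt(-201 + (sqrt(18))**3) = sqrt(-201 + (3*sqrt(2))**3) = sqrt(-201 + 54*sqrt(2))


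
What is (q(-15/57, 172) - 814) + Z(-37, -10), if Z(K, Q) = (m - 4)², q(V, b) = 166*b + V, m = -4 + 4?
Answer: 527321/19 ≈ 27754.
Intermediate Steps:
m = 0
q(V, b) = V + 166*b
Z(K, Q) = 16 (Z(K, Q) = (0 - 4)² = (-4)² = 16)
(q(-15/57, 172) - 814) + Z(-37, -10) = ((-15/57 + 166*172) - 814) + 16 = ((-15*1/57 + 28552) - 814) + 16 = ((-5/19 + 28552) - 814) + 16 = (542483/19 - 814) + 16 = 527017/19 + 16 = 527321/19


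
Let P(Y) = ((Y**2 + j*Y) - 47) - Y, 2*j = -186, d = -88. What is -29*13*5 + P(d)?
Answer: 14084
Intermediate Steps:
j = -93 (j = (1/2)*(-186) = -93)
P(Y) = -47 + Y**2 - 94*Y (P(Y) = ((Y**2 - 93*Y) - 47) - Y = (-47 + Y**2 - 93*Y) - Y = -47 + Y**2 - 94*Y)
-29*13*5 + P(d) = -29*13*5 + (-47 + (-88)**2 - 94*(-88)) = -377*5 + (-47 + 7744 + 8272) = -1885 + 15969 = 14084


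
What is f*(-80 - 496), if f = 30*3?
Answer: -51840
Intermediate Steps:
f = 90
f*(-80 - 496) = 90*(-80 - 496) = 90*(-576) = -51840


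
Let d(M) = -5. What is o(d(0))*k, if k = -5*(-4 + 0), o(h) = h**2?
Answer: 500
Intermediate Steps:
k = 20 (k = -5*(-4) = 20)
o(d(0))*k = (-5)**2*20 = 25*20 = 500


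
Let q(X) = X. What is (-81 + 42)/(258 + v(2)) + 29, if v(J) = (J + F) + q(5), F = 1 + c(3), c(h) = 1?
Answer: 2568/89 ≈ 28.854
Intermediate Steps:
F = 2 (F = 1 + 1 = 2)
v(J) = 7 + J (v(J) = (J + 2) + 5 = (2 + J) + 5 = 7 + J)
(-81 + 42)/(258 + v(2)) + 29 = (-81 + 42)/(258 + (7 + 2)) + 29 = -39/(258 + 9) + 29 = -39/267 + 29 = -39*1/267 + 29 = -13/89 + 29 = 2568/89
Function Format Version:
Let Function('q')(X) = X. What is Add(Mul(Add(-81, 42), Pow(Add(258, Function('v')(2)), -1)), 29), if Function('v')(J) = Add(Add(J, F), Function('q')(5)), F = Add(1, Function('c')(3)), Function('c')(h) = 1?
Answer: Rational(2568, 89) ≈ 28.854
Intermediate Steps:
F = 2 (F = Add(1, 1) = 2)
Function('v')(J) = Add(7, J) (Function('v')(J) = Add(Add(J, 2), 5) = Add(Add(2, J), 5) = Add(7, J))
Add(Mul(Add(-81, 42), Pow(Add(258, Function('v')(2)), -1)), 29) = Add(Mul(Add(-81, 42), Pow(Add(258, Add(7, 2)), -1)), 29) = Add(Mul(-39, Pow(Add(258, 9), -1)), 29) = Add(Mul(-39, Pow(267, -1)), 29) = Add(Mul(-39, Rational(1, 267)), 29) = Add(Rational(-13, 89), 29) = Rational(2568, 89)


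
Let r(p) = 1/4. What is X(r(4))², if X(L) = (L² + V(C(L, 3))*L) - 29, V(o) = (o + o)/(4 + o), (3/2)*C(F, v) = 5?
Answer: 25532809/30976 ≈ 824.28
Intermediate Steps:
C(F, v) = 10/3 (C(F, v) = (⅔)*5 = 10/3)
r(p) = ¼
V(o) = 2*o/(4 + o) (V(o) = (2*o)/(4 + o) = 2*o/(4 + o))
X(L) = -29 + L² + 10*L/11 (X(L) = (L² + (2*(10/3)/(4 + 10/3))*L) - 29 = (L² + (2*(10/3)/(22/3))*L) - 29 = (L² + (2*(10/3)*(3/22))*L) - 29 = (L² + 10*L/11) - 29 = -29 + L² + 10*L/11)
X(r(4))² = (-29 + (¼)² + (10/11)*(¼))² = (-29 + 1/16 + 5/22)² = (-5053/176)² = 25532809/30976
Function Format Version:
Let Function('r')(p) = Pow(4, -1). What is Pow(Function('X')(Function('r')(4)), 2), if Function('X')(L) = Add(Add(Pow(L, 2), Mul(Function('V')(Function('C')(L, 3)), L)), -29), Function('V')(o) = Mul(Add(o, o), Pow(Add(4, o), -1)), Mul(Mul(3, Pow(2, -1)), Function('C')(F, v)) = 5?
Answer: Rational(25532809, 30976) ≈ 824.28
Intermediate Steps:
Function('C')(F, v) = Rational(10, 3) (Function('C')(F, v) = Mul(Rational(2, 3), 5) = Rational(10, 3))
Function('r')(p) = Rational(1, 4)
Function('V')(o) = Mul(2, o, Pow(Add(4, o), -1)) (Function('V')(o) = Mul(Mul(2, o), Pow(Add(4, o), -1)) = Mul(2, o, Pow(Add(4, o), -1)))
Function('X')(L) = Add(-29, Pow(L, 2), Mul(Rational(10, 11), L)) (Function('X')(L) = Add(Add(Pow(L, 2), Mul(Mul(2, Rational(10, 3), Pow(Add(4, Rational(10, 3)), -1)), L)), -29) = Add(Add(Pow(L, 2), Mul(Mul(2, Rational(10, 3), Pow(Rational(22, 3), -1)), L)), -29) = Add(Add(Pow(L, 2), Mul(Mul(2, Rational(10, 3), Rational(3, 22)), L)), -29) = Add(Add(Pow(L, 2), Mul(Rational(10, 11), L)), -29) = Add(-29, Pow(L, 2), Mul(Rational(10, 11), L)))
Pow(Function('X')(Function('r')(4)), 2) = Pow(Add(-29, Pow(Rational(1, 4), 2), Mul(Rational(10, 11), Rational(1, 4))), 2) = Pow(Add(-29, Rational(1, 16), Rational(5, 22)), 2) = Pow(Rational(-5053, 176), 2) = Rational(25532809, 30976)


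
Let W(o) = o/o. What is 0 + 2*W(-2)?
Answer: 2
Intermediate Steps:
W(o) = 1
0 + 2*W(-2) = 0 + 2*1 = 0 + 2 = 2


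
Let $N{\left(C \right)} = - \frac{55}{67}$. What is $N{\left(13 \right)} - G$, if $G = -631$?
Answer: $\frac{42222}{67} \approx 630.18$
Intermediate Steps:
$N{\left(C \right)} = - \frac{55}{67}$ ($N{\left(C \right)} = \left(-55\right) \frac{1}{67} = - \frac{55}{67}$)
$N{\left(13 \right)} - G = - \frac{55}{67} - -631 = - \frac{55}{67} + 631 = \frac{42222}{67}$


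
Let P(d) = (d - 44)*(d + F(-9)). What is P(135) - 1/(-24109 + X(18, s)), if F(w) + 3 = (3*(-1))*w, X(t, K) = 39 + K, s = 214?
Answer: 345172465/23856 ≈ 14469.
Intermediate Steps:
F(w) = -3 - 3*w (F(w) = -3 + (3*(-1))*w = -3 - 3*w)
P(d) = (-44 + d)*(24 + d) (P(d) = (d - 44)*(d + (-3 - 3*(-9))) = (-44 + d)*(d + (-3 + 27)) = (-44 + d)*(d + 24) = (-44 + d)*(24 + d))
P(135) - 1/(-24109 + X(18, s)) = (-1056 + 135² - 20*135) - 1/(-24109 + (39 + 214)) = (-1056 + 18225 - 2700) - 1/(-24109 + 253) = 14469 - 1/(-23856) = 14469 - 1*(-1/23856) = 14469 + 1/23856 = 345172465/23856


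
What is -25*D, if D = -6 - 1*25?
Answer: 775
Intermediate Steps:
D = -31 (D = -6 - 25 = -31)
-25*D = -25*(-31) = 775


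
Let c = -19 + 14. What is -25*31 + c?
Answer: -780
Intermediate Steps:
c = -5
-25*31 + c = -25*31 - 5 = -775 - 5 = -780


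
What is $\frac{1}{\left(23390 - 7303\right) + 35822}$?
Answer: $\frac{1}{51909} \approx 1.9264 \cdot 10^{-5}$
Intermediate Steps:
$\frac{1}{\left(23390 - 7303\right) + 35822} = \frac{1}{16087 + 35822} = \frac{1}{51909}$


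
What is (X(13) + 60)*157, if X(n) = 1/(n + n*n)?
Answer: 1714597/182 ≈ 9420.9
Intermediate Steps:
X(n) = 1/(n + n²)
(X(13) + 60)*157 = (1/(13*(1 + 13)) + 60)*157 = ((1/13)/14 + 60)*157 = ((1/13)*(1/14) + 60)*157 = (1/182 + 60)*157 = (10921/182)*157 = 1714597/182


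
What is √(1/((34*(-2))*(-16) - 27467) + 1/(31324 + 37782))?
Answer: I*√8654340433722/607649058 ≈ 0.0048413*I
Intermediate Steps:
√(1/((34*(-2))*(-16) - 27467) + 1/(31324 + 37782)) = √(1/(-68*(-16) - 27467) + 1/69106) = √(1/(1088 - 27467) + 1/69106) = √(1/(-26379) + 1/69106) = √(-1/26379 + 1/69106) = √(-42727/1822947174) = I*√8654340433722/607649058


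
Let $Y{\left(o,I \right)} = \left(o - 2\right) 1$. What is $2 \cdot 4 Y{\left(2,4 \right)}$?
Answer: $0$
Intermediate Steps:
$Y{\left(o,I \right)} = -2 + o$ ($Y{\left(o,I \right)} = \left(-2 + o\right) 1 = -2 + o$)
$2 \cdot 4 Y{\left(2,4 \right)} = 2 \cdot 4 \left(-2 + 2\right) = 8 \cdot 0 = 0$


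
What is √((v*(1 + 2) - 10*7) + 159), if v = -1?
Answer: √86 ≈ 9.2736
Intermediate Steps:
√((v*(1 + 2) - 10*7) + 159) = √((-(1 + 2) - 10*7) + 159) = √((-1*3 - 70) + 159) = √((-3 - 70) + 159) = √(-73 + 159) = √86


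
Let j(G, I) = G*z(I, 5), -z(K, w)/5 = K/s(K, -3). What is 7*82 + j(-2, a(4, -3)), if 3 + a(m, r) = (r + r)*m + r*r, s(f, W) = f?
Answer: 584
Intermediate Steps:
a(m, r) = -3 + r² + 2*m*r (a(m, r) = -3 + ((r + r)*m + r*r) = -3 + ((2*r)*m + r²) = -3 + (2*m*r + r²) = -3 + (r² + 2*m*r) = -3 + r² + 2*m*r)
z(K, w) = -5 (z(K, w) = -5*K/K = -5*1 = -5)
j(G, I) = -5*G (j(G, I) = G*(-5) = -5*G)
7*82 + j(-2, a(4, -3)) = 7*82 - 5*(-2) = 574 + 10 = 584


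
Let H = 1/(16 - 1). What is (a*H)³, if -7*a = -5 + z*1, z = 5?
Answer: 0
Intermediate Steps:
a = 0 (a = -(-5 + 5*1)/7 = -(-5 + 5)/7 = -⅐*0 = 0)
H = 1/15 ≈ 0.066667
(a*H)³ = (0*(1/15))³ = 0³ = 0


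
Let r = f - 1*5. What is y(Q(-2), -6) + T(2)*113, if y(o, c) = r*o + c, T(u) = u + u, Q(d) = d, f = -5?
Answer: 466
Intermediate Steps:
T(u) = 2*u
r = -10 (r = -5 - 1*5 = -5 - 5 = -10)
y(o, c) = c - 10*o (y(o, c) = -10*o + c = c - 10*o)
y(Q(-2), -6) + T(2)*113 = (-6 - 10*(-2)) + (2*2)*113 = (-6 + 20) + 4*113 = 14 + 452 = 466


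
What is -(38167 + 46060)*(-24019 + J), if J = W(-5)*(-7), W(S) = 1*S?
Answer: 2020100368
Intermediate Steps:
W(S) = S
J = 35 (J = -5*(-7) = 35)
-(38167 + 46060)*(-24019 + J) = -(38167 + 46060)*(-24019 + 35) = -84227*(-23984) = -1*(-2020100368) = 2020100368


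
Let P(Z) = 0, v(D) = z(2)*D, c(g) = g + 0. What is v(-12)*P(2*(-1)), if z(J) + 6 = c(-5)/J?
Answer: 0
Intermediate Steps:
c(g) = g
z(J) = -6 - 5/J
v(D) = -17*D/2 (v(D) = (-6 - 5/2)*D = -17*D/2)
v(-12)*P(2*(-1)) = -17/2*(-12)*0 = 102*0 = 0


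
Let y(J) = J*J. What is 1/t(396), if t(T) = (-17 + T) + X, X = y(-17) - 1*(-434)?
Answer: 1/1102 ≈ 0.00090744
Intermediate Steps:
y(J) = J**2
X = 723 (X = (-17)**2 - 1*(-434) = 289 + 434 = 723)
t(T) = 706 + T (t(T) = (-17 + T) + 723 = 706 + T)
1/t(396) = 1/(706 + 396) = 1/1102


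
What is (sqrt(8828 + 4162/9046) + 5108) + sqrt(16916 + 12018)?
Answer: 5108 + sqrt(28934) + 5*sqrt(7224339135)/4523 ≈ 5372.1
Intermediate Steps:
(sqrt(8828 + 4162/9046) + 5108) + sqrt(16916 + 12018) = (sqrt(8828 + 4162*(1/9046)) + 5108) + sqrt(28934) = (sqrt(8828 + 2081/4523) + 5108) + sqrt(28934) = (sqrt(39931125/4523) + 5108) + sqrt(28934) = (5*sqrt(7224339135)/4523 + 5108) + sqrt(28934) = (5108 + 5*sqrt(7224339135)/4523) + sqrt(28934) = 5108 + sqrt(28934) + 5*sqrt(7224339135)/4523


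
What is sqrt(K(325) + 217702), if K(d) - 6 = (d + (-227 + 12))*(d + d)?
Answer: 2*sqrt(72302) ≈ 537.78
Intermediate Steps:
K(d) = 6 + 2*d*(-215 + d) (K(d) = 6 + (d + (-227 + 12))*(d + d) = 6 + (d - 215)*(2*d) = 6 + (-215 + d)*(2*d) = 6 + 2*d*(-215 + d))
sqrt(K(325) + 217702) = sqrt((6 - 430*325 + 2*325**2) + 217702) = sqrt((6 - 139750 + 2*105625) + 217702) = sqrt((6 - 139750 + 211250) + 217702) = sqrt(71506 + 217702) = sqrt(289208) = 2*sqrt(72302)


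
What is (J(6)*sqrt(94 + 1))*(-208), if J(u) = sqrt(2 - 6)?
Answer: -416*I*sqrt(95) ≈ -4054.7*I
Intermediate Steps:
J(u) = 2*I (J(u) = sqrt(-4) = 2*I)
(J(6)*sqrt(94 + 1))*(-208) = ((2*I)*sqrt(94 + 1))*(-208) = ((2*I)*sqrt(95))*(-208) = (2*I*sqrt(95))*(-208) = -416*I*sqrt(95)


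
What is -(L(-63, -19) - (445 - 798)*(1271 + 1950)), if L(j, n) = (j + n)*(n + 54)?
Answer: -1134143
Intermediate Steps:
L(j, n) = (54 + n)*(j + n) (L(j, n) = (j + n)*(54 + n) = (54 + n)*(j + n))
-(L(-63, -19) - (445 - 798)*(1271 + 1950)) = -(((-19)**2 + 54*(-63) + 54*(-19) - 63*(-19)) - (445 - 798)*(1271 + 1950)) = -((361 - 3402 - 1026 + 1197) - (-353)*3221) = -(-2870 - 1*(-1137013)) = -(-2870 + 1137013) = -1*1134143 = -1134143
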